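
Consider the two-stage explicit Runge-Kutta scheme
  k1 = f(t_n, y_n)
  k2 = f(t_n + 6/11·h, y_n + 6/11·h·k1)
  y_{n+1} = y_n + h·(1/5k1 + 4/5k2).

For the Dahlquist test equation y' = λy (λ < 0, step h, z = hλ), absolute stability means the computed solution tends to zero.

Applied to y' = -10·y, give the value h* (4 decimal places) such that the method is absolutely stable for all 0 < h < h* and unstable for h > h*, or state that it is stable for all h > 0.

(-2.2917,0); λ=-10 ⇒ h* = (55/24)/10 = 0.2292.

With y'=λy (z=hλ):
  k1=λy_n ⇒ h·k1=z·y_n;  k2=λ(1+6/11z)y_n ⇒ h·k2=z(1+6/11z)y_n
  y_{n+1}/y_n = 1 + 1/5z + 4/5z(1+6/11z) = 1 + z + 24/55z²
  ⇒ R(z) = 1 + z + 24/55z².

Solve |R(x)|<1 on ℝ⁻.
x=-0.3: |R|=0.7393
R=1: x+24/55x²=0 ⇒ x=−55/24=-2.2917; min R=1−1/(4·24/55)=0.4271>−1
Confirm numerically:
  x=-1.889: |R|=0.66809 <1
  x=-1.205: |R|=0.42861 <1
  x=-1.196: |R|=0.42818 <1
  x=-2.707: |R|=1.49061 >1
  x=-2.597: |R|=1.34601 >1
  x=-2.494: |R|=1.22020 >1
So |R|<1 on (-2.2917, 0).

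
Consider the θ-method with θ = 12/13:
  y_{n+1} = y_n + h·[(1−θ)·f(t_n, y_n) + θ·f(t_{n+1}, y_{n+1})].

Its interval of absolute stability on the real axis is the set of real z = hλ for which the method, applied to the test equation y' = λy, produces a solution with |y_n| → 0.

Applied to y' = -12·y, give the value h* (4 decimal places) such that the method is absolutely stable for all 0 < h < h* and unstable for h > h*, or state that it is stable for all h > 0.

(−∞, 0) — no finite endpoint. Any h>0 works for λ=-12.

Test eqn y'=λy, z=hλ:
  y_{n+1} = y_n + z·[1/13·y_n + 12/13·y_{n+1}] ⇒ (1 − 12/13z)y_{n+1} = (1 + 1/13z)y_n
  ⇒ R(z) = (1 + 1/13z)/(1 − 12/13z).

Solve |R(x)|<1 on ℝ⁻.
x=-0.78: |R|=0.5465
x=-2: |R|=0.2973
x=-10: |R|=0.0226
x=-100: |R|=0.0717
θ=12/13≥1/2 ⇒ |1+1/13x|<|1−12/13x| ∀x<0 ⇒ unbounded interval.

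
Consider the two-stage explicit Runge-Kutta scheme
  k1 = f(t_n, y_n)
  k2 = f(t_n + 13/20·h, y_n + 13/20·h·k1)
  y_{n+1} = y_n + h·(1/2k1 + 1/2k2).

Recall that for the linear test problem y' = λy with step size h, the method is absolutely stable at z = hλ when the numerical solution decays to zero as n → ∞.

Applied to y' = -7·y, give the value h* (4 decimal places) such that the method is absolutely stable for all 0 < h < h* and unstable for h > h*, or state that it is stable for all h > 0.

Set f=λy, z=hλ:
  k1=λy_n ⇒ h·k1=z·y_n;  k2=λ(1+13/20z)y_n ⇒ h·k2=z(1+13/20z)y_n
  y_{n+1}/y_n = 1 + 1/2z + 1/2z(1+13/20z) = 1 + z + 13/40z²
  Hence R(z) = 1 + z + 13/40z².

Find x<0 with |R(x)|<1.
x=-0.53: |R|=0.5613
R=1: x+13/40x²=0 ⇒ x=−40/13=-3.0769; min R=1−1/(4·13/40)=0.2308>−1
Confirm numerically:
  x=-3.032: |R|=0.95573 <1
  x=-2.461: |R|=0.50737 <1
  x=-1.827: |R|=0.25783 <1
  x=-3.656: |R|=1.68806 >1
  x=-3.522: |R|=1.50946 >1
  x=-3.290: |R|=1.22783 >1
Stable set (-3.0769, 0).

(-3.0769,0); λ=-7 ⇒ h* = (40/13)/7 = 0.4396.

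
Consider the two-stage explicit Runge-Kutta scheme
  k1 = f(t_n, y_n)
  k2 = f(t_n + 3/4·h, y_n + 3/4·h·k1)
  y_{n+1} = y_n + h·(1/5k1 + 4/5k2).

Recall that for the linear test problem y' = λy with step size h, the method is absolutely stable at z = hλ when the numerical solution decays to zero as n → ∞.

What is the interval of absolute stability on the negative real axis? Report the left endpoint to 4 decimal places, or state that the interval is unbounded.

On y'=λy, z=hλ:
  k1=λy_n ⇒ h·k1=z·y_n;  k2=λ(1+3/4z)y_n ⇒ h·k2=z(1+3/4z)y_n
  y_{n+1}/y_n = 1 + 1/5z + 4/5z(1+3/4z) = 1 + z + 3/5z²
  R(z) = 1 + z + 3/5z².

Need |R(x)|<1, x<0.
x=-0.55: |R|=0.6315
R=1: x+3/5x²=0 ⇒ x=−5/3=-1.6667; min R=1−1/(4·3/5)=0.5833>−1
Confirm numerically:
  x=-1.461: |R|=0.81971 <1
  x=-1.159: |R|=0.64697 <1
  x=-0.730: |R|=0.58974 <1
  x=-0.692: |R|=0.59532 <1
  x=-2.107: |R|=1.55667 >1
  x=-1.996: |R|=1.39441 >1
  x=-1.868: |R|=1.22565 >1
Interval (-1.6667, 0).

z∈(-1.6667,0).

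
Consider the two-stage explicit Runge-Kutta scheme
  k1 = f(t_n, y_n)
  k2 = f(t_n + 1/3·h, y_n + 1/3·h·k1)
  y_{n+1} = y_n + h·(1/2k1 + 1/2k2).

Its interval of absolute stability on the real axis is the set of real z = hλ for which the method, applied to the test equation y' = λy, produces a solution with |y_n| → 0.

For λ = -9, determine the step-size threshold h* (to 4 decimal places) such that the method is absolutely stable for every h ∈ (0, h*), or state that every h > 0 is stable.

On y'=λy, z=hλ:
  k1=λy_n ⇒ h·k1=z·y_n;  k2=λ(1+1/3z)y_n ⇒ h·k2=z(1+1/3z)y_n
  y_{n+1}/y_n = 1 + 1/2z + 1/2z(1+1/3z) = 1 + z + 1/6z²
  Hence R(z) = 1 + z + 1/6z².

Boundary: |R(x)|=1, x<0.
x=-0.99: |R|=0.1734
R=1: x+1/6x²=0 ⇒ x=−6=-6.0000; min R=1−1/(4·1/6)=-0.5000>−1
Confirm numerically:
  x=-5.688: |R|=0.70422 <1
  x=-5.138: |R|=0.26184 <1
  x=-3.616: |R|=0.43676 <1
  x=-2.691: |R|=0.48409 <1
  x=-6.387: |R|=1.41196 >1
  x=-6.299: |R|=1.31390 >1
So |R|<1 on (-6.0000, 0).

(-6.0000,0); λ=-9 ⇒ h* = (6)/9 = 0.6667.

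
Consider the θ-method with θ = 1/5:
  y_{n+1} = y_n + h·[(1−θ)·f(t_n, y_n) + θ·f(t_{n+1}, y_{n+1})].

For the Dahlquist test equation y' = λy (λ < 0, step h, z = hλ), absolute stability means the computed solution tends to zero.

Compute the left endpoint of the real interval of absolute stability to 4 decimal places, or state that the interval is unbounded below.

left endpoint -3.3333.

With y'=λy (z=hλ):
  y_{n+1} = y_n + z·[4/5·y_n + 1/5·y_{n+1}] ⇒ (1 − 1/5z)y_{n+1} = (1 + 4/5z)y_n
  Hence R(z) = (1 + 4/5z)/(1 − 1/5z).

Need |R(x)|<1, x<0.
x=-1.53: |R|=0.1715
R=−1: 1+4/5x = −1+1/5x ⇒ -3/5x=2 ⇒ x=2/(-3/5)=-3.3333
Confirm numerically:
  x=-2.654: |R|=0.73373 <1
  x=-2.200: |R|=0.52778 <1
  x=-1.736: |R|=0.28860 <1
  x=-3.862: |R|=1.17897 >1
  x=-3.381: |R|=1.01706 >1
Interval (-3.3333, 0).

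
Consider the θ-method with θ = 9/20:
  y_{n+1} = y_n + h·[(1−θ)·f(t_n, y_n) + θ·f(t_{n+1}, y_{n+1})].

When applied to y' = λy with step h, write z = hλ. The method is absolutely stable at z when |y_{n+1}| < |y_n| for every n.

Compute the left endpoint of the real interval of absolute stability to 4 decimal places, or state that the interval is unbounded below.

On y'=λy, z=hλ:
  y_{n+1} = y_n + z·[11/20·y_n + 9/20·y_{n+1}] ⇒ (1 − 9/20z)y_{n+1} = (1 + 11/20z)y_n
  R(z) = (1 + 11/20z)/(1 − 9/20z).

Solve |R(x)|<1 on ℝ⁻.
x=-1.31: |R|=0.1758
R=−1: 1+11/20x = −1+9/20x ⇒ -1/10x=2 ⇒ x=2/(-1/10)=-20.0000
Confirm numerically:
  x=-16.845: |R|=0.96323 <1
  x=-12.945: |R|=0.89663 <1
  x=-12.299: |R|=0.88215 <1
  x=-20.387: |R|=1.00380 >1
  x=-20.262: |R|=1.00259 >1
  x=-20.069: |R|=1.00069 >1
Interval (-20.0000, 0).

z* = -20.0000.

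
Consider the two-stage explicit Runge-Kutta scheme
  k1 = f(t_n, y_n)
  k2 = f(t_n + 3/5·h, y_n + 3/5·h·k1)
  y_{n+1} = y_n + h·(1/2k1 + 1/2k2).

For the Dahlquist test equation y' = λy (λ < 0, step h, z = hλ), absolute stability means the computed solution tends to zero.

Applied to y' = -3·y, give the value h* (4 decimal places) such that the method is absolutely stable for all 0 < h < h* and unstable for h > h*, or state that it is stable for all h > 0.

(-3.3333,0); λ=-3 ⇒ h* = (10/3)/3 = 1.1111.

With y'=λy (z=hλ):
  k1=λy_n ⇒ h·k1=z·y_n;  k2=λ(1+3/5z)y_n ⇒ h·k2=z(1+3/5z)y_n
  y_{n+1}/y_n = 1 + 1/2z + 1/2z(1+3/5z) = 1 + z + 3/10z²
  ⇒ R(z) = 1 + z + 3/10z².

Need |R(x)|<1, x<0.
x=-0.41: |R|=0.6404
R=1: x+3/10x²=0 ⇒ x=−10/3=-3.3333; min R=1−1/(4·3/10)=0.1667>−1
Confirm numerically:
  x=-2.480: |R|=0.36512 <1
  x=-2.384: |R|=0.32104 <1
  x=-2.130: |R|=0.23107 <1
  x=-1.400: |R|=0.18800 <1
  x=-3.553: |R|=1.23414 >1
  x=-3.498: |R|=1.17280 >1
Stable set (-3.3333, 0).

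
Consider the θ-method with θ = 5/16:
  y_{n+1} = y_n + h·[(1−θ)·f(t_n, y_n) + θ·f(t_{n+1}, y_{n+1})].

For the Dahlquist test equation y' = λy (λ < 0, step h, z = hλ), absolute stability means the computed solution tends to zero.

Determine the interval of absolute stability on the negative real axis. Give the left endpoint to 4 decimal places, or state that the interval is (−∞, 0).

(-5.3333, 0).

Set f=λy, z=hλ:
  y_{n+1} = y_n + z·[11/16·y_n + 5/16·y_{n+1}] ⇒ (1 − 5/16z)y_{n+1} = (1 + 11/16z)y_n
  Hence R(z) = (1 + 11/16z)/(1 − 5/16z).

Find x<0 with |R(x)|<1.
x=-1.52: |R|=0.0305
R=−1: 1+11/16x = −1+5/16x ⇒ -3/8x=2 ⇒ x=2/(-3/8)=-5.3333
Confirm numerically:
  x=-4.774: |R|=0.91583 <1
  x=-3.324: |R|=0.63041 <1
  x=-2.695: |R|=0.46293 <1
  x=-5.743: |R|=1.05497 >1
  x=-5.467: |R|=1.01851 >1
Stable set (-5.3333, 0).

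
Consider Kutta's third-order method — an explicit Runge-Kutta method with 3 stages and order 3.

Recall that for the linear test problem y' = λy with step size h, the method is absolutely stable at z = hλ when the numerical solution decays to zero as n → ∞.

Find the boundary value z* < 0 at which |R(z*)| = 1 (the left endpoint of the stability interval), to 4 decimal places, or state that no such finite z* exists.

left endpoint -2.5127.

With y'=λy (z=hλ):
  order 3, 3-stage ⇒ R(z)=1+z+z^2/2+z^3/6
  (e.g. R(-0.6)=0.54400, |R|=0.54400)

Solve |R(x)|<1 on ℝ⁻.
x=-0.6: |R|=0.5440
|R(-2.65)|=1.2404 |R(-2)|=0.3333 |R(-1.32)|=0.1679
Bisect:
  x_lo=-3.3951 |R|=3.1542  x_hi=-0.1609 |R|=0.8514
  mid=-1.77800 |R|=0.13415 →hi
  mid=-2.58655 |R|=1.12555 →lo
  mid=-2.18228 |R|=0.53323 →hi
  mid=-2.38441 |R|=0.80110 →hi
  mid=-2.48548 |R|=0.95574 →hi
  mid=-2.53602 |R|=1.03868 →lo
  mid=-2.51075 |R|=0.99673 →hi
  mid=-2.52339 |R|=1.01758 →lo
  mid=-2.51707 |R|=1.00712 →lo
  ...
  [-2.51292,-2.51273] ⇒ x*=-2.5127
So |R|<1 on (-2.5127, 0).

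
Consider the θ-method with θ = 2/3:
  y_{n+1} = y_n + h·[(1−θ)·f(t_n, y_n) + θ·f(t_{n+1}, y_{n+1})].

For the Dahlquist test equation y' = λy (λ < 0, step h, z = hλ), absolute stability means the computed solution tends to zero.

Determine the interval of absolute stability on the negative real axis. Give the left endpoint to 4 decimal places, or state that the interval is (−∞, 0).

Test eqn y'=λy, z=hλ:
  y_{n+1} = y_n + z·[1/3·y_n + 2/3·y_{n+1}] ⇒ (1 − 2/3z)y_{n+1} = (1 + 1/3z)y_n
  R(z) = (1 + 1/3z)/(1 − 2/3z).

Find x<0 with |R(x)|<1.
x=-1.28: |R|=0.3094
x=-2: |R|=0.1429
x=-10: |R|=0.3043
x=-100: |R|=0.4778
θ=2/3≥1/2 ⇒ |1+1/3x|<|1−2/3x| ∀x<0 ⇒ interval (−∞,0).

(−∞, 0) — no finite endpoint.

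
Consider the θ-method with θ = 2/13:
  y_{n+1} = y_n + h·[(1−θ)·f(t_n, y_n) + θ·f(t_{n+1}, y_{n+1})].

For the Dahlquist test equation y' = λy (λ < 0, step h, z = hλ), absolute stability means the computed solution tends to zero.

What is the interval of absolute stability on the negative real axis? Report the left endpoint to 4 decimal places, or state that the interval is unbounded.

z∈(-2.8889,0).

Set f=λy, z=hλ:
  y_{n+1} = y_n + z·[11/13·y_n + 2/13·y_{n+1}] ⇒ (1 − 2/13z)y_{n+1} = (1 + 11/13z)y_n
  so R(z) = (1 + 11/13z)/(1 − 2/13z).

Boundary: |R(x)|=1, x<0.
x=-1.41: |R|=0.1587
R=−1: 1+11/13x = −1+2/13x ⇒ -9/13x=2 ⇒ x=2/(-9/13)=-2.8889
Confirm numerically:
  x=-2.093: |R|=0.58321 <1
  x=-1.807: |R|=0.41393 <1
  x=-1.395: |R|=0.14851 <1
  x=-3.457: |R|=1.25675 >1
  x=-3.016: |R|=1.06011 >1
  x=-3.003: |R|=1.05404 >1
So |R|<1 on (-2.8889, 0).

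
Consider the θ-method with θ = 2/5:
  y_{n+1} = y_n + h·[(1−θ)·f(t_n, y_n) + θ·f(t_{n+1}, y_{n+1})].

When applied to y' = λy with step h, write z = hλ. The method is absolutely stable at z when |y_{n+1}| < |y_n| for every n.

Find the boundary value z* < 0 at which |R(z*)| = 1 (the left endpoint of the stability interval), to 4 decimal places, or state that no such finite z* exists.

z* = -10.0000.

With y'=λy (z=hλ):
  y_{n+1} = y_n + z·[3/5·y_n + 2/5·y_{n+1}] ⇒ (1 − 2/5z)y_{n+1} = (1 + 3/5z)y_n
  ⇒ R(z) = (1 + 3/5z)/(1 − 2/5z).

Find x<0 with |R(x)|<1.
x=-1.19: |R|=0.1938
R=−1: 1+3/5x = −1+2/5x ⇒ -1/5x=2 ⇒ x=2/(-1/5)=-10.0000
Confirm numerically:
  x=-8.925: |R|=0.95295 <1
  x=-7.376: |R|=0.86715 <1
  x=-5.369: |R|=0.70574 <1
  x=-5.079: |R|=0.67535 <1
  x=-10.239: |R|=1.00938 >1
  x=-10.020: |R|=1.00080 >1
Stable set (-10.0000, 0).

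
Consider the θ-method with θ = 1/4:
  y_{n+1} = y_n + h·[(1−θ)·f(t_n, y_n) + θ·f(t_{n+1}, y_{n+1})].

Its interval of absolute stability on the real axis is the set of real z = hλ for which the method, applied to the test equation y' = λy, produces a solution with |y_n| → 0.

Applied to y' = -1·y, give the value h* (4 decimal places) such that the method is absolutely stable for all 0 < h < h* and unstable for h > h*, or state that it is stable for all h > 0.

(-4.0000,0); λ=-1 ⇒ h* = (4)/1 = 4.0000.

On y'=λy, z=hλ:
  y_{n+1} = y_n + z·[3/4·y_n + 1/4·y_{n+1}] ⇒ (1 − 1/4z)y_{n+1} = (1 + 3/4z)y_n
  so R(z) = (1 + 3/4z)/(1 − 1/4z).

Solve |R(x)|<1 on ℝ⁻.
x=-0.36: |R|=0.6697
R=−1: 1+3/4x = −1+1/4x ⇒ -1/2x=2 ⇒ x=2/(-1/2)=-4.0000
Confirm numerically:
  x=-3.835: |R|=0.95788 <1
  x=-2.192: |R|=0.41602 <1
  x=-2.144: |R|=0.39583 <1
  x=-4.212: |R|=1.05163 >1
  x=-4.166: |R|=1.04066 >1
  x=-4.057: |R|=1.01415 >1
So |R|<1 on (-4.0000, 0).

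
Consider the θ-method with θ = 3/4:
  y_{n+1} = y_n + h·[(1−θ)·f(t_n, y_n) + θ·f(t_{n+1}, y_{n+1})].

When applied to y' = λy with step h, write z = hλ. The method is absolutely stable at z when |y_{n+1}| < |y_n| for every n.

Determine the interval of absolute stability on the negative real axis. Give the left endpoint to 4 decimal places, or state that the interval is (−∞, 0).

On y'=λy, z=hλ:
  y_{n+1} = y_n + z·[1/4·y_n + 3/4·y_{n+1}] ⇒ (1 − 3/4z)y_{n+1} = (1 + 1/4z)y_n
  R(z) = (1 + 1/4z)/(1 − 3/4z).

Boundary: |R(x)|=1, x<0.
x=-1.27: |R|=0.3496
x=-2: |R|=0.2000
x=-10: |R|=0.1765
x=-100: |R|=0.3158
θ=3/4≥1/2 ⇒ |1+1/4x|<|1−3/4x| ∀x<0 ⇒ stable on all of ℝ⁻.

unbounded; (−∞, 0).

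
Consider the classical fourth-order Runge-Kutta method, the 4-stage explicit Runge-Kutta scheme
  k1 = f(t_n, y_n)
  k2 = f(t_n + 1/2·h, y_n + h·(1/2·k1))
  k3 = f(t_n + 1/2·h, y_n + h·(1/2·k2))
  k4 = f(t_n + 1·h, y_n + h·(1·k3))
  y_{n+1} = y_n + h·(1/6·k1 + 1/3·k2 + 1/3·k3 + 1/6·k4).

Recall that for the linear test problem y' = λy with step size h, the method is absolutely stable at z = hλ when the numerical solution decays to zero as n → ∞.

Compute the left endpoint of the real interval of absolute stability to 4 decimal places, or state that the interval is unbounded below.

left endpoint -2.7853.

With y'=λy (z=hλ):
  order 4, 4-stage ⇒ R(z)=1+z+z^2/2+z^3/6+z^4/24
  (e.g. R(-0.32)=0.72618, |R|=0.72618)

Boundary: |R(x)|=1, x<0.
x=-0.32: |R|=0.7262
|R(-2.04)|=0.3475 |R(-0.83)|=0.4389 |R(-0.82)|=0.4431
Bisect:
  x_lo=-3.4905 |R|=2.6986  x_hi=-0.2874 |R|=0.7502
  mid=-1.88897 |R|=0.30226 →hi
  mid=-2.68976 |R|=0.86526 →hi
  mid=-3.09015 |R|=1.56571 →lo
  mid=-2.88995 |R|=1.16961 →lo
  mid=-2.78985 |R|=1.00690 →lo
  mid=-2.73981 |R|=0.93356 →hi
  mid=-2.76483 |R|=0.96958 →hi
  mid=-2.77734 |R|=0.98808 →hi
  mid=-2.78360 |R|=0.99745 →hi
  mid=-2.78673 |R|=1.00216 →lo
  ...
  [-2.78536,-2.78516] ⇒ x*=-2.7853
Stable set (-2.7853, 0).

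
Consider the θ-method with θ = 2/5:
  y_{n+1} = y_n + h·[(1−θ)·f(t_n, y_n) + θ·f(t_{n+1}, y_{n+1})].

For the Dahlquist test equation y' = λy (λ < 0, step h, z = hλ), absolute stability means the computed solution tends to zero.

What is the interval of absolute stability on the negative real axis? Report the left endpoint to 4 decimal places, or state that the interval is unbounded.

z∈(-10.0000,0).

With y'=λy (z=hλ):
  y_{n+1} = y_n + z·[3/5·y_n + 2/5·y_{n+1}] ⇒ (1 − 2/5z)y_{n+1} = (1 + 3/5z)y_n
  so R(z) = (1 + 3/5z)/(1 − 2/5z).

Boundary: |R(x)|=1, x<0.
x=-1.65: |R|=0.0060
R=−1: 1+3/5x = −1+2/5x ⇒ -1/5x=2 ⇒ x=2/(-1/5)=-10.0000
Confirm numerically:
  x=-9.238: |R|=0.96754 <1
  x=-7.547: |R|=0.87792 <1
  x=-7.010: |R|=0.84280 <1
  x=-5.966: |R|=0.76175 <1
  x=-10.548: |R|=1.02100 >1
  x=-10.140: |R|=1.00554 >1
So |R|<1 on (-10.0000, 0).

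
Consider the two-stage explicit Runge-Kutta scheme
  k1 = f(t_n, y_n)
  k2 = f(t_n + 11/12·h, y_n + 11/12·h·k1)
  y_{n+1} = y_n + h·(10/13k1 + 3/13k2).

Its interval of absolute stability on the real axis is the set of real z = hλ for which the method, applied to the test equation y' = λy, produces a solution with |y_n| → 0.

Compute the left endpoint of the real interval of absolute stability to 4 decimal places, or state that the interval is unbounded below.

Test eqn y'=λy, z=hλ:
  k1=λy_n ⇒ h·k1=z·y_n;  k2=λ(1+11/12z)y_n ⇒ h·k2=z(1+11/12z)y_n
  y_{n+1}/y_n = 1 + 10/13z + 3/13z(1+11/12z) = 1 + z + 11/52z²
  R(z) = 1 + z + 11/52z².

Boundary: |R(x)|=1, x<0.
x=-0.58: |R|=0.4912
R=1: x+11/52x²=0 ⇒ x=−52/11=-4.7273; min R=1−1/(4·11/52)=-0.1818>−1
Confirm numerically:
  x=-4.588: |R|=0.86483 <1
  x=-4.178: |R|=0.51455 <1
  x=-3.718: |R|=0.20621 <1
  x=-4.982: |R|=1.26845 >1
  x=-4.751: |R|=1.02385 >1
So |R|<1 on (-4.7273, 0).

z* = -4.7273.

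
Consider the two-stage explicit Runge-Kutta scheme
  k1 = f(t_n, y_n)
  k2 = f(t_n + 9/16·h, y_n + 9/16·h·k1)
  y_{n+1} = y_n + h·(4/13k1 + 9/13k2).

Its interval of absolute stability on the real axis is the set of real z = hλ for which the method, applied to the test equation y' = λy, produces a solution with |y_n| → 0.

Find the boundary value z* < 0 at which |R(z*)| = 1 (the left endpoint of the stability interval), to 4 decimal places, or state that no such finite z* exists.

With y'=λy (z=hλ):
  k1=λy_n ⇒ h·k1=z·y_n;  k2=λ(1+9/16z)y_n ⇒ h·k2=z(1+9/16z)y_n
  y_{n+1}/y_n = 1 + 4/13z + 9/13z(1+9/16z) = 1 + z + 81/208z²
  so R(z) = 1 + z + 81/208z².

Boundary: |R(x)|=1, x<0.
x=-1.62: |R|=0.4020
R=1: x+81/208x²=0 ⇒ x=−208/81=-2.5679; min R=1−1/(4·81/208)=0.3580>−1
Confirm numerically:
  x=-2.164: |R|=0.65963 <1
  x=-1.703: |R|=0.42641 <1
  x=-1.599: |R|=0.39668 <1
  x=-1.465: |R|=0.37079 <1
  x=-3.029: |R|=1.54389 >1
  x=-2.801: |R|=1.25426 >1
So |R|<1 on (-2.5679, 0).

left endpoint -2.5679.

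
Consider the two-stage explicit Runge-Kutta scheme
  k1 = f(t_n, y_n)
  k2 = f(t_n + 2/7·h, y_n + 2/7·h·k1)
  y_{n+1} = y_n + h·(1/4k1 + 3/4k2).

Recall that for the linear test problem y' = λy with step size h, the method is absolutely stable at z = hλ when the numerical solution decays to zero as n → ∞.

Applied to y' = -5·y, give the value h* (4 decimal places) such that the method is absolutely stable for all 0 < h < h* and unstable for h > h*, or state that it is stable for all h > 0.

On y'=λy, z=hλ:
  k1=λy_n ⇒ h·k1=z·y_n;  k2=λ(1+2/7z)y_n ⇒ h·k2=z(1+2/7z)y_n
  y_{n+1}/y_n = 1 + 1/4z + 3/4z(1+2/7z) = 1 + z + 3/14z²
  Hence R(z) = 1 + z + 3/14z².

Need |R(x)|<1, x<0.
x=-0.53: |R|=0.5302
R=1: x+3/14x²=0 ⇒ x=−14/3=-4.6667; min R=1−1/(4·3/14)=-0.1667>−1
Confirm numerically:
  x=-3.998: |R|=0.42714 <1
  x=-3.572: |R|=0.16211 <1
  x=-1.870: |R|=0.12066 <1
  x=-5.181: |R|=1.57102 >1
  x=-5.058: |R|=1.42415 >1
So |R|<1 on (-4.6667, 0).

(-4.6667,0); λ=-5 ⇒ h* = (14/3)/5 = 0.9333.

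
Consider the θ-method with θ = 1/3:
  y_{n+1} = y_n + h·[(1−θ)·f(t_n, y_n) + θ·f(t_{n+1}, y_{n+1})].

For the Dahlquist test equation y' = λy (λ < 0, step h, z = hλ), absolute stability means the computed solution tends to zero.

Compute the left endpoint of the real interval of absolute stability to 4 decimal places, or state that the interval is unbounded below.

Test eqn y'=λy, z=hλ:
  y_{n+1} = y_n + z·[2/3·y_n + 1/3·y_{n+1}] ⇒ (1 − 1/3z)y_{n+1} = (1 + 2/3z)y_n
  R(z) = (1 + 2/3z)/(1 − 1/3z).

Find x<0 with |R(x)|<1.
x=-0.68: |R|=0.4457
R=−1: 1+2/3x = −1+1/3x ⇒ -1/3x=2 ⇒ x=2/(-1/3)=-6.0000
Confirm numerically:
  x=-5.464: |R|=0.93667 <1
  x=-4.653: |R|=0.82399 <1
  x=-4.135: |R|=0.73861 <1
  x=-6.434: |R|=1.04600 >1
  x=-6.426: |R|=1.04519 >1
  x=-6.372: |R|=1.03969 >1
So |R|<1 on (-6.0000, 0).

z* = -6.0000.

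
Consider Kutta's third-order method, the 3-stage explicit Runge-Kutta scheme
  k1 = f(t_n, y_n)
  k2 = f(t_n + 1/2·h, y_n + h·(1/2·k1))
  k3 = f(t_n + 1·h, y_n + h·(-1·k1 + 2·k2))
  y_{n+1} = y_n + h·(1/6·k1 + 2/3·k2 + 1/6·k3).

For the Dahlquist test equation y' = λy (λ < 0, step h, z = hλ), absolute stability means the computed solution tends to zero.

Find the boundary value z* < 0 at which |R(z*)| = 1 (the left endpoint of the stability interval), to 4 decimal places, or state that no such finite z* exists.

left endpoint -2.5127.

Test eqn y'=λy, z=hλ:
  order 3, 3-stage ⇒ R(z)=1+z+z^2/2+z^3/6
  (e.g. R(-0.52)=0.59177, |R|=0.59177)

Boundary: |R(x)|=1, x<0.
x=-0.52: |R|=0.5918
|R(-2.32)|=0.7100 |R(-1.84)|=0.1855 |R(-1.24)|=0.2110
Bisect:
  x_lo=-3.3776 |R|=3.0956  x_hi=-0.2787 |R|=0.7565
  mid=-1.82817 |R|=0.17542 →hi
  mid=-2.60290 |R|=1.15450 →lo
  mid=-2.21553 |R|=0.57376 →hi
  mid=-2.40921 |R|=0.83770 →hi
  mid=-2.50606 |R|=0.98903 →hi
  mid=-2.55448 |R|=1.06994 →lo
  mid=-2.53027 |R|=1.02904 →lo
  mid=-2.51816 |R|=1.00893 →lo
  ...
  [-2.51286,-2.51268] ⇒ x*=-2.5127
Interval (-2.5127, 0).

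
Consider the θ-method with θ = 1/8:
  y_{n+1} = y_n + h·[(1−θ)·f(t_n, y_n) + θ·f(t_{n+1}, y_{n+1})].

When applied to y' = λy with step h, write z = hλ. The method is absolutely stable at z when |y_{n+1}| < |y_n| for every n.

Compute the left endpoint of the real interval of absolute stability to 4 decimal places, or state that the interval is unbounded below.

Set f=λy, z=hλ:
  y_{n+1} = y_n + z·[7/8·y_n + 1/8·y_{n+1}] ⇒ (1 − 1/8z)y_{n+1} = (1 + 7/8z)y_n
  so R(z) = (1 + 7/8z)/(1 − 1/8z).

Find x<0 with |R(x)|<1.
x=-0.92: |R|=0.1749
R=−1: 1+7/8x = −1+1/8x ⇒ -3/4x=2 ⇒ x=2/(-3/4)=-2.6667
Confirm numerically:
  x=-2.104: |R|=0.66587 <1
  x=-1.508: |R|=0.26883 <1
  x=-1.432: |R|=0.21459 <1
  x=-3.067: |R|=1.21704 >1
  x=-2.951: |R|=1.15578 >1
So |R|<1 on (-2.6667, 0).

z* = -2.6667.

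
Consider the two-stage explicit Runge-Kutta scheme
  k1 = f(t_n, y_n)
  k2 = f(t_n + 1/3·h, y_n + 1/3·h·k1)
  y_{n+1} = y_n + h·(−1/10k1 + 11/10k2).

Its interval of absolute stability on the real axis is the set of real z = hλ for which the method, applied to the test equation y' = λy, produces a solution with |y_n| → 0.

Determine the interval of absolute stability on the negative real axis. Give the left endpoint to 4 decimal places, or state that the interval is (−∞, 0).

(-2.7273, 0).

With y'=λy (z=hλ):
  k1=λy_n ⇒ h·k1=z·y_n;  k2=λ(1+1/3z)y_n ⇒ h·k2=z(1+1/3z)y_n
  y_{n+1}/y_n = 1 − 1/10z + 11/10z(1+1/3z) = 1 + z + 11/30z²
  Hence R(z) = 1 + z + 11/30z².

Find x<0 with |R(x)|<1.
x=-1.73: |R|=0.3674
R=1: x+11/30x²=0 ⇒ x=−30/11=-2.7273; min R=1−1/(4·11/30)=0.3182>−1
Confirm numerically:
  x=-2.015: |R|=0.47375 <1
  x=-1.775: |R|=0.38023 <1
  x=-1.691: |R|=0.35748 <1
  x=-1.574: |R|=0.33441 <1
  x=-3.120: |R|=1.44928 >1
  x=-3.069: |R|=1.38455 >1
  x=-2.798: |R|=1.07256 >1
Stable set (-2.7273, 0).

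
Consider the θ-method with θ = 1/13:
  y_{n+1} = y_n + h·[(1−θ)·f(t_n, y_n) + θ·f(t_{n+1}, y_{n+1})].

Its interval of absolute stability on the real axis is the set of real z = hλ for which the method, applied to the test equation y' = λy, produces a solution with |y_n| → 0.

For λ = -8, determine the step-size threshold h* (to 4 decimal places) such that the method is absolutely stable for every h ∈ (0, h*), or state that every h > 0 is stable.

On y'=λy, z=hλ:
  y_{n+1} = y_n + z·[12/13·y_n + 1/13·y_{n+1}] ⇒ (1 − 1/13z)y_{n+1} = (1 + 12/13z)y_n
  ⇒ R(z) = (1 + 12/13z)/(1 − 1/13z).

Boundary: |R(x)|=1, x<0.
x=-1.67: |R|=0.4799
R=−1: 1+12/13x = −1+1/13x ⇒ -11/13x=2 ⇒ x=2/(-11/13)=-2.3636
Confirm numerically:
  x=-2.019: |R|=0.74759 <1
  x=-1.696: |R|=0.50027 <1
  x=-1.578: |R|=0.40719 <1
  x=-1.068: |R|=0.01308 <1
  x=-2.761: |R|=1.27733 >1
  x=-2.608: |R|=1.17222 >1
Stable set (-2.3636, 0).

(-2.3636,0); λ=-8 ⇒ h* = (26/11)/8 = 0.2955.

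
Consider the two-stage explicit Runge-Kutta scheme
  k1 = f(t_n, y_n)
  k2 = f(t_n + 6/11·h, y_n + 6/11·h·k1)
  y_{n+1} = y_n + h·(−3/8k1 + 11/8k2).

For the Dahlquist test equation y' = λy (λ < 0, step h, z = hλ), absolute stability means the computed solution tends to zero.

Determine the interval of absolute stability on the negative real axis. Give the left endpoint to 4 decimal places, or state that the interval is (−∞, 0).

(-1.3333, 0).

With y'=λy (z=hλ):
  k1=λy_n ⇒ h·k1=z·y_n;  k2=λ(1+6/11z)y_n ⇒ h·k2=z(1+6/11z)y_n
  y_{n+1}/y_n = 1 − 3/8z + 11/8z(1+6/11z) = 1 + z + 3/4z²
  Hence R(z) = 1 + z + 3/4z².

Boundary: |R(x)|=1, x<0.
x=-1.77: |R|=1.5797
R=1: x+3/4x²=0 ⇒ x=−4/3=-1.3333; min R=1−1/(4·3/4)=0.6667>−1
Confirm numerically:
  x=-1.259: |R|=0.92981 <1
  x=-1.149: |R|=0.84115 <1
  x=-0.746: |R|=0.67139 <1
  x=-1.770: |R|=1.57968 >1
  x=-1.711: |R|=1.48464 >1
Stable set (-1.3333, 0).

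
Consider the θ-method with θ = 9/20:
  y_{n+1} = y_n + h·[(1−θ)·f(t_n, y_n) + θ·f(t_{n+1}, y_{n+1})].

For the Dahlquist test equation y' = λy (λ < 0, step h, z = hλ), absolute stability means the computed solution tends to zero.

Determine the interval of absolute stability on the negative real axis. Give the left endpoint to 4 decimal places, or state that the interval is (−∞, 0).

z∈(-20.0000,0).

Test eqn y'=λy, z=hλ:
  y_{n+1} = y_n + z·[11/20·y_n + 9/20·y_{n+1}] ⇒ (1 − 9/20z)y_{n+1} = (1 + 11/20z)y_n
  ⇒ R(z) = (1 + 11/20z)/(1 − 9/20z).

Find x<0 with |R(x)|<1.
x=-0.37: |R|=0.6828
R=−1: 1+11/20x = −1+9/20x ⇒ -1/10x=2 ⇒ x=2/(-1/10)=-20.0000
Confirm numerically:
  x=-12.280: |R|=0.88170 <1
  x=-11.897: |R|=0.87247 <1
  x=-9.209: |R|=0.79022 <1
  x=-20.447: |R|=1.00438 >1
  x=-20.333: |R|=1.00328 >1
  x=-20.140: |R|=1.00139 >1
So |R|<1 on (-20.0000, 0).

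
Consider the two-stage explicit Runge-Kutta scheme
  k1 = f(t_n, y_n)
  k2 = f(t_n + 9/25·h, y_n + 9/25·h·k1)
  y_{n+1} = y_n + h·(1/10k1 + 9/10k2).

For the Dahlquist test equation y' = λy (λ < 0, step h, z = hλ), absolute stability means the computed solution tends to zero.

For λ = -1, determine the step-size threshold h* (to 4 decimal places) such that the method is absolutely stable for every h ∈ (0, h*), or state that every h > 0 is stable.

Test eqn y'=λy, z=hλ:
  k1=λy_n ⇒ h·k1=z·y_n;  k2=λ(1+9/25z)y_n ⇒ h·k2=z(1+9/25z)y_n
  y_{n+1}/y_n = 1 + 1/10z + 9/10z(1+9/25z) = 1 + z + 81/250z²
  ⇒ R(z) = 1 + z + 81/250z².

Find x<0 with |R(x)|<1.
x=-0.99: |R|=0.3276
R=1: x+81/250x²=0 ⇒ x=−250/81=-3.0864; min R=1−1/(4·81/250)=0.2284>−1
Confirm numerically:
  x=-2.967: |R|=0.88520 <1
  x=-2.423: |R|=0.47918 <1
  x=-2.392: |R|=0.46182 <1
  x=-3.636: |R|=1.64744 >1
  x=-3.622: |R|=1.62852 >1
Interval (-3.0864, 0).

(-3.0864,0); λ=-1 ⇒ h* = (250/81)/1 = 3.0864.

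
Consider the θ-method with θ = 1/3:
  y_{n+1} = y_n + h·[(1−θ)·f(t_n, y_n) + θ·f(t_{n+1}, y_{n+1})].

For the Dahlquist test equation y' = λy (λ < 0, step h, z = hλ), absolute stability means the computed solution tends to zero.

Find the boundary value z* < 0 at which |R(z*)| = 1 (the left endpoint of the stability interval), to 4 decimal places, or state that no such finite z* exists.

left endpoint -6.0000.

With y'=λy (z=hλ):
  y_{n+1} = y_n + z·[2/3·y_n + 1/3·y_{n+1}] ⇒ (1 − 1/3z)y_{n+1} = (1 + 2/3z)y_n
  Hence R(z) = (1 + 2/3z)/(1 − 1/3z).

Boundary: |R(x)|=1, x<0.
x=-0.77: |R|=0.3873
R=−1: 1+2/3x = −1+1/3x ⇒ -1/3x=2 ⇒ x=2/(-1/3)=-6.0000
Confirm numerically:
  x=-4.921: |R|=0.86378 <1
  x=-4.789: |R|=0.84452 <1
  x=-3.656: |R|=0.64784 <1
  x=-2.833: |R|=0.45705 <1
  x=-6.435: |R|=1.04610 >1
  x=-6.029: |R|=1.00321 >1
Stable set (-6.0000, 0).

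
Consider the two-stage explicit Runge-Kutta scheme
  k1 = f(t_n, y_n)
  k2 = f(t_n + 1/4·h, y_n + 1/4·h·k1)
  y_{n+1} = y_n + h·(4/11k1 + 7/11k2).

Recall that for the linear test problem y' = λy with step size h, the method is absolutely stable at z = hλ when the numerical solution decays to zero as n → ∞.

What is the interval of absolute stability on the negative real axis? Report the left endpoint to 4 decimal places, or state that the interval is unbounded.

With y'=λy (z=hλ):
  k1=λy_n ⇒ h·k1=z·y_n;  k2=λ(1+1/4z)y_n ⇒ h·k2=z(1+1/4z)y_n
  y_{n+1}/y_n = 1 + 4/11z + 7/11z(1+1/4z) = 1 + z + 7/44z²
  R(z) = 1 + z + 7/44z².

Find x<0 with |R(x)|<1.
x=-0.36: |R|=0.6606
R=1: x+7/44x²=0 ⇒ x=−44/7=-6.2857; min R=1−1/(4·7/44)=-0.5714>−1
Confirm numerically:
  x=-5.837: |R|=0.58332 <1
  x=-5.682: |R|=0.45427 <1
  x=-5.556: |R|=0.35500 <1
  x=-3.648: |R|=0.53083 <1
  x=-6.598: |R|=1.32780 >1
Interval (-6.2857, 0).

z∈(-6.2857,0).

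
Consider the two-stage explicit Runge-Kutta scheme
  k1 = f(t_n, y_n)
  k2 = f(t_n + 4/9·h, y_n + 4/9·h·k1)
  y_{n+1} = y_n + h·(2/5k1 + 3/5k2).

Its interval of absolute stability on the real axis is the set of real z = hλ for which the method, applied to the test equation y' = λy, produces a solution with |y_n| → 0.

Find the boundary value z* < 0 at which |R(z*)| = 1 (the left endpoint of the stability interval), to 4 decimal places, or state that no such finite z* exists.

z* = -3.7500.

Test eqn y'=λy, z=hλ:
  k1=λy_n ⇒ h·k1=z·y_n;  k2=λ(1+4/9z)y_n ⇒ h·k2=z(1+4/9z)y_n
  y_{n+1}/y_n = 1 + 2/5z + 3/5z(1+4/9z) = 1 + z + 4/15z²
  so R(z) = 1 + z + 4/15z².

Need |R(x)|<1, x<0.
x=-1.47: |R|=0.1062
R=1: x+4/15x²=0 ⇒ x=−15/4=-3.7500; min R=1−1/(4·4/15)=0.0625>−1
Confirm numerically:
  x=-3.615: |R|=0.86986 <1
  x=-2.020: |R|=0.06811 <1
  x=-1.697: |R|=0.07095 <1
  x=-4.341: |R|=1.68414 >1
  x=-3.827: |R|=1.07858 >1
Interval (-3.7500, 0).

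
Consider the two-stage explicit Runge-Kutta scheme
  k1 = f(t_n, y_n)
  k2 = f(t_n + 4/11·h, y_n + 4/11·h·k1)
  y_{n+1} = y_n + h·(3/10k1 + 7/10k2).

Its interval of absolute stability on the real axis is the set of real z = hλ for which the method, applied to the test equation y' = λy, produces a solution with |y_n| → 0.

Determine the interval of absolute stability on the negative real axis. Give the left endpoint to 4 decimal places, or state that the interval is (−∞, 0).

(-3.9286, 0).

On y'=λy, z=hλ:
  k1=λy_n ⇒ h·k1=z·y_n;  k2=λ(1+4/11z)y_n ⇒ h·k2=z(1+4/11z)y_n
  y_{n+1}/y_n = 1 + 3/10z + 7/10z(1+4/11z) = 1 + z + 14/55z²
  R(z) = 1 + z + 14/55z².

Need |R(x)|<1, x<0.
x=-0.9: |R|=0.3062
R=1: x+14/55x²=0 ⇒ x=−55/14=-3.9286; min R=1−1/(4·14/55)=0.0179>−1
Confirm numerically:
  x=-3.874: |R|=0.94619 <1
  x=-3.235: |R|=0.42888 <1
  x=-2.561: |R|=0.10849 <1
  x=-2.394: |R|=0.06486 <1
  x=-4.482: |R|=1.63139 >1
  x=-4.425: |R|=1.55916 >1
  x=-4.279: |R|=1.38169 >1
Interval (-3.9286, 0).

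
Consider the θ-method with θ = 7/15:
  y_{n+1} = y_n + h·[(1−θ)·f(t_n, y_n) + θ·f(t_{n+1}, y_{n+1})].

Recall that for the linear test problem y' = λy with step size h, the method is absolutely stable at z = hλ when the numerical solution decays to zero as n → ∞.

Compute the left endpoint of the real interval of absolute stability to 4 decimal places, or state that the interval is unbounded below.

On y'=λy, z=hλ:
  y_{n+1} = y_n + z·[8/15·y_n + 7/15·y_{n+1}] ⇒ (1 − 7/15z)y_{n+1} = (1 + 8/15z)y_n
  so R(z) = (1 + 8/15z)/(1 − 7/15z).

Need |R(x)|<1, x<0.
x=-1.13: |R|=0.2601
R=−1: 1+8/15x = −1+7/15x ⇒ -1/15x=2 ⇒ x=2/(-1/15)=-30.0000
Confirm numerically:
  x=-27.489: |R|=0.98789 <1
  x=-26.724: |R|=0.98379 <1
  x=-26.418: |R|=0.98208 <1
  x=-19.150: |R|=0.92721 <1
  x=-30.596: |R|=1.00260 >1
  x=-30.415: |R|=1.00182 >1
  x=-30.262: |R|=1.00116 >1
Interval (-30.0000, 0).

z* = -30.0000.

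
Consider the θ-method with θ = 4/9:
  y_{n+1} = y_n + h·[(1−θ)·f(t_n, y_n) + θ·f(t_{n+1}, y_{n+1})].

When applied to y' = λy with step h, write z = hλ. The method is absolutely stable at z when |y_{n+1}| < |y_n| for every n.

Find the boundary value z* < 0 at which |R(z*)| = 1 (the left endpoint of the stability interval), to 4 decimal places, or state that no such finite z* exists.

z* = -18.0000.

Set f=λy, z=hλ:
  y_{n+1} = y_n + z·[5/9·y_n + 4/9·y_{n+1}] ⇒ (1 − 4/9z)y_{n+1} = (1 + 5/9z)y_n
  ⇒ R(z) = (1 + 5/9z)/(1 − 4/9z).

Solve |R(x)|<1 on ℝ⁻.
x=-0.4: |R|=0.6604
R=−1: 1+5/9x = −1+4/9x ⇒ -1/9x=2 ⇒ x=2/(-1/9)=-18.0000
Confirm numerically:
  x=-16.182: |R|=0.97534 <1
  x=-15.840: |R|=0.97015 <1
  x=-14.701: |R|=0.95135 <1
  x=-10.736: |R|=0.86016 <1
  x=-18.330: |R|=1.00401 >1
  x=-18.106: |R|=1.00130 >1
Stable set (-18.0000, 0).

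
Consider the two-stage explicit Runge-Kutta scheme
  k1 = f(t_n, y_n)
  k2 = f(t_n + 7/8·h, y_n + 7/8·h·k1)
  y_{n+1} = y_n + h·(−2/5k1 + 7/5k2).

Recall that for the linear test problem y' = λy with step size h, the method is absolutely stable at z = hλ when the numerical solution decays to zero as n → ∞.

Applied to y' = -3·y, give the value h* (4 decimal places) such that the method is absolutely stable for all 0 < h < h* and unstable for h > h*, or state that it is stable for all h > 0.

(-0.8163,0); λ=-3 ⇒ h* = (40/49)/3 = 0.2721.

Test eqn y'=λy, z=hλ:
  k1=λy_n ⇒ h·k1=z·y_n;  k2=λ(1+7/8z)y_n ⇒ h·k2=z(1+7/8z)y_n
  y_{n+1}/y_n = 1 − 2/5z + 7/5z(1+7/8z) = 1 + z + 49/40z²
  ⇒ R(z) = 1 + z + 49/40z².

Find x<0 with |R(x)|<1.
x=-1.12: |R|=1.4166
R=1: x+49/40x²=0 ⇒ x=−40/49=-0.8163; min R=1−1/(4·49/40)=0.7959>−1
Confirm numerically:
  x=-0.759: |R|=0.94670 <1
  x=-0.758: |R|=0.94584 <1
  x=-0.710: |R|=0.90752 <1
  x=-1.214: |R|=1.59140 >1
  x=-0.919: |R|=1.11559 >1
So |R|<1 on (-0.8163, 0).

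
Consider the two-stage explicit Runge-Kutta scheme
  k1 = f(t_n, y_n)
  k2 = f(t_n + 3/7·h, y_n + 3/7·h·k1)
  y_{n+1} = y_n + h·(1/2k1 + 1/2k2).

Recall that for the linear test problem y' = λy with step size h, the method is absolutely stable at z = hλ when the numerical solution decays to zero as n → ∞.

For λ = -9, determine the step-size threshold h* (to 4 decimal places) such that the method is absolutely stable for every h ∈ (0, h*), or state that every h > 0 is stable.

(-4.6667,0); λ=-9 ⇒ h* = (14/3)/9 = 0.5185.

With y'=λy (z=hλ):
  k1=λy_n ⇒ h·k1=z·y_n;  k2=λ(1+3/7z)y_n ⇒ h·k2=z(1+3/7z)y_n
  y_{n+1}/y_n = 1 + 1/2z + 1/2z(1+3/7z) = 1 + z + 3/14z²
  ⇒ R(z) = 1 + z + 3/14z².

Boundary: |R(x)|=1, x<0.
x=-1.24: |R|=0.0895
R=1: x+3/14x²=0 ⇒ x=−14/3=-4.6667; min R=1−1/(4·3/14)=-0.1667>−1
Confirm numerically:
  x=-3.061: |R|=0.05320 <1
  x=-1.984: |R|=0.14052 <1
  x=-1.889: |R|=0.12436 <1
  x=-4.963: |R|=1.31515 >1
  x=-4.731: |R|=1.06522 >1
Stable set (-4.6667, 0).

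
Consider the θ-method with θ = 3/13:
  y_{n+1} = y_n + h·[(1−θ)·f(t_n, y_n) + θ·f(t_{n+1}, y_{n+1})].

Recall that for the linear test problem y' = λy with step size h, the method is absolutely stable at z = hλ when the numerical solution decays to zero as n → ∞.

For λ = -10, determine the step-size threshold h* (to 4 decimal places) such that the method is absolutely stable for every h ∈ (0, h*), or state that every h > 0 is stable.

Test eqn y'=λy, z=hλ:
  y_{n+1} = y_n + z·[10/13·y_n + 3/13·y_{n+1}] ⇒ (1 − 3/13z)y_{n+1} = (1 + 10/13z)y_n
  R(z) = (1 + 10/13z)/(1 − 3/13z).

Solve |R(x)|<1 on ℝ⁻.
x=-0.39: |R|=0.6422
R=−1: 1+10/13x = −1+3/13x ⇒ -7/13x=2 ⇒ x=2/(-7/13)=-3.7143
Confirm numerically:
  x=-2.556: |R|=0.60770 <1
  x=-2.442: |R|=0.56184 <1
  x=-1.765: |R|=0.25417 <1
  x=-3.781: |R|=1.01918 >1
  x=-3.765: |R|=1.01461 >1
So |R|<1 on (-3.7143, 0).

(-3.7143,0); λ=-10 ⇒ h* = (26/7)/10 = 0.3714.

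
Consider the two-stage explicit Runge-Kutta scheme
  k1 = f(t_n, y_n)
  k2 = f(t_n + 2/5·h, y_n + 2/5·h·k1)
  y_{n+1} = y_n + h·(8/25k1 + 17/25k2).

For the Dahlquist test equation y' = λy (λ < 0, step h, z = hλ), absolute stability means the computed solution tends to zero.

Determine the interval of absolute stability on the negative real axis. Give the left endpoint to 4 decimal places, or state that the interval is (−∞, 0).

On y'=λy, z=hλ:
  k1=λy_n ⇒ h·k1=z·y_n;  k2=λ(1+2/5z)y_n ⇒ h·k2=z(1+2/5z)y_n
  y_{n+1}/y_n = 1 + 8/25z + 17/25z(1+2/5z) = 1 + z + 34/125z²
  so R(z) = 1 + z + 34/125z².

Find x<0 with |R(x)|<1.
x=-1.75: |R|=0.0830
R=1: x+34/125x²=0 ⇒ x=−125/34=-3.6765; min R=1−1/(4·34/125)=0.0809>−1
Confirm numerically:
  x=-3.338: |R|=0.69269 <1
  x=-2.913: |R|=0.39507 <1
  x=-1.784: |R|=0.08168 <1
  x=-1.544: |R|=0.10443 <1
  x=-4.069: |R|=1.43444 >1
  x=-3.713: |R|=1.03689 >1
So |R|<1 on (-3.6765, 0).

(-3.6765, 0).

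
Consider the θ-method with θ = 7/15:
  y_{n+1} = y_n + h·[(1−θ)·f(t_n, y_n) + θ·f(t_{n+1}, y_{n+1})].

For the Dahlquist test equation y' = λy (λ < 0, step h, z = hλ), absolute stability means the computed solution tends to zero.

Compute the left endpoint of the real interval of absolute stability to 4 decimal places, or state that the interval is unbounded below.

z* = -30.0000.

Test eqn y'=λy, z=hλ:
  y_{n+1} = y_n + z·[8/15·y_n + 7/15·y_{n+1}] ⇒ (1 − 7/15z)y_{n+1} = (1 + 8/15z)y_n
  ⇒ R(z) = (1 + 8/15z)/(1 − 7/15z).

Solve |R(x)|<1 on ℝ⁻.
x=-1.14: |R|=0.2559
R=−1: 1+8/15x = −1+7/15x ⇒ -1/15x=2 ⇒ x=2/(-1/15)=-30.0000
Confirm numerically:
  x=-29.646: |R|=0.99841 <1
  x=-21.625: |R|=0.94966 <1
  x=-12.646: |R|=0.83236 <1
  x=-12.064: |R|=0.81964 <1
  x=-30.346: |R|=1.00152 >1
  x=-30.191: |R|=1.00084 >1
  x=-30.074: |R|=1.00033 >1
Stable set (-30.0000, 0).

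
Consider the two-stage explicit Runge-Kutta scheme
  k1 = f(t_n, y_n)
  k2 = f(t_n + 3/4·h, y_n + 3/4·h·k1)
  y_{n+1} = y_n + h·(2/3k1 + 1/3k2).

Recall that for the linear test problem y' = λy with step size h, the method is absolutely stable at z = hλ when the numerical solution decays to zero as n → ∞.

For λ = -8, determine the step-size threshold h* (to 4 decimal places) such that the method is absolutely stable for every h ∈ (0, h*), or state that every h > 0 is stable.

Set f=λy, z=hλ:
  k1=λy_n ⇒ h·k1=z·y_n;  k2=λ(1+3/4z)y_n ⇒ h·k2=z(1+3/4z)y_n
  y_{n+1}/y_n = 1 + 2/3z + 1/3z(1+3/4z) = 1 + z + 1/4z²
  so R(z) = 1 + z + 1/4z².

Need |R(x)|<1, x<0.
x=-1.64: |R|=0.0324
R=1: x+1/4x²=0 ⇒ x=−4=-4.0000; min R=1−1/(4·1/4)=0.0000>−1
Confirm numerically:
  x=-3.816: |R|=0.82446 <1
  x=-3.320: |R|=0.43560 <1
  x=-2.912: |R|=0.20794 <1
  x=-4.497: |R|=1.55875 >1
  x=-4.043: |R|=1.04346 >1
Stable set (-4.0000, 0).

(-4.0000,0); λ=-8 ⇒ h* = (4)/8 = 0.5000.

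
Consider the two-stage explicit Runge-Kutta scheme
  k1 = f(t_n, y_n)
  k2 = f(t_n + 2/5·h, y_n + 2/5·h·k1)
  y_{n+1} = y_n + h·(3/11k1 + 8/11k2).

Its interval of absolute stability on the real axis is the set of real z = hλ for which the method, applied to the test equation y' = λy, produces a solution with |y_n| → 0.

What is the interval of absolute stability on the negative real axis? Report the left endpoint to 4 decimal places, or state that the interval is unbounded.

(-3.4375, 0).

Set f=λy, z=hλ:
  k1=λy_n ⇒ h·k1=z·y_n;  k2=λ(1+2/5z)y_n ⇒ h·k2=z(1+2/5z)y_n
  y_{n+1}/y_n = 1 + 3/11z + 8/11z(1+2/5z) = 1 + z + 16/55z²
  ⇒ R(z) = 1 + z + 16/55z².

Boundary: |R(x)|=1, x<0.
x=-0.88: |R|=0.3453
R=1: x+16/55x²=0 ⇒ x=−55/16=-3.4375; min R=1−1/(4·16/55)=0.1406>−1
Confirm numerically:
  x=-2.610: |R|=0.37170 <1
  x=-2.223: |R|=0.21459 <1
  x=-1.797: |R|=0.14241 <1
  x=-3.941: |R|=1.57725 >1
  x=-3.676: |R|=1.25505 >1
Stable set (-3.4375, 0).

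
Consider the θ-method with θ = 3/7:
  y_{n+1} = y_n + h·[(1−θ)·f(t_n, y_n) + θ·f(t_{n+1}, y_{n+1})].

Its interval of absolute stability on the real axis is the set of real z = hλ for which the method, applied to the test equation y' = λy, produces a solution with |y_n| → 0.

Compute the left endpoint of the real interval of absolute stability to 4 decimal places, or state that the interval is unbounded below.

On y'=λy, z=hλ:
  y_{n+1} = y_n + z·[4/7·y_n + 3/7·y_{n+1}] ⇒ (1 − 3/7z)y_{n+1} = (1 + 4/7z)y_n
  so R(z) = (1 + 4/7z)/(1 − 3/7z).

Find x<0 with |R(x)|<1.
x=-1.28: |R|=0.1734
R=−1: 1+4/7x = −1+3/7x ⇒ -1/7x=2 ⇒ x=2/(-1/7)=-14.0000
Confirm numerically:
  x=-13.944: |R|=0.99885 <1
  x=-12.990: |R|=0.97803 <1
  x=-11.851: |R|=0.94950 <1
  x=-9.299: |R|=0.86529 <1
  x=-14.419: |R|=1.00834 >1
  x=-14.094: |R|=1.00191 >1
  x=-14.030: |R|=1.00061 >1
Stable set (-14.0000, 0).

z* = -14.0000.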